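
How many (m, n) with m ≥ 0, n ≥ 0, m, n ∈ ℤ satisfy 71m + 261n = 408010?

22

gcd(261, 71):
  261 = 3*71 + 48
  71 = 1*48 + 23
  48 = 2*23 + 2
  23 = 11*2 + 1
  2 = 2*1
so gcd(261, 71) = 1.
Back-substitute for Bézout coefficients:
  1 = 23 - 11*2
  ... = 71*(125) + 261*(-34)
Scale by 408010: one solution is (51001250, -13872340). Reduce m mod 261: (23, 1557).
General: m = 23 + 261t, n = 1557 - 71t.
m ≥ 0 ⇒ t ≥ 0; n ≥ 0 ⇒ t ≤ 21. So t ∈ [0, 21]: 22 solutions.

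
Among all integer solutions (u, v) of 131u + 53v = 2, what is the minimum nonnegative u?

34

gcd(131, 53):
  131 = 2×53 + 25
  53 = 2×25 + 3
  25 = 8×3 + 1
  3 = 3×1
so gcd(131, 53) = 1.
1 divides 2, so solutions exist.
Back-substitute for Bézout coefficients:
  1 = 25 - 8×3
  ... = 131×(17) + 53×(-42)
Scale by 2/1 = 2: (u₀, v₀) = (34, -84).
General solution: u = 34 + 53t, v = -84 - 131t for integer t.
u ≥ 0: smallest is 34 mod 53 = 34 (at t = 0), with v = -84.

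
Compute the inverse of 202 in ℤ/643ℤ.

gcd(643, 202) = 1  (643 = 3×202 + 37, 202 = 5×37 + 17, 37 = 2×17 + 3, 17 = 5×3 + 2, 3 = 1×2 + 1, 2 = 2×1).
Back-substituting, 202×(-226) + 643×(71) = 1.
So 202×-226 ≡ 1 (mod 643), and -226 mod 643 = 417.

417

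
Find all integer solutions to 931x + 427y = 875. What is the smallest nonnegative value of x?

28

gcd(931, 427) = 7  (931 = 2·427 + 77, 427 = 5·77 + 42, 77 = 1·42 + 35, 42 = 1·35 + 7, 35 = 5·7).
7 divides 875, so solutions exist.
Back-substituting, 931·(-11) + 427·(24) = 7.
Scale by 875/7 = 125: (x₀, y₀) = (-1375, 3000).
General solution: x = -1375 + 61t, y = 3000 - 133t for integer t.
x ≥ 0: smallest is -1375 mod 61 = 28 (at t = 23), with y = -59.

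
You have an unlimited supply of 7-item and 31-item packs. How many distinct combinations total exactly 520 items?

Need nonnegative integers with 7j + 31k = 520.
gcd(7, 31) = 1, and 7·(9) + 31·(-2) = 1.
So (j₀, k₀) = (4680, -1040); general j = 4680 + 31t, k = -1040 - 7t.
j ≥ 0 ⇒ t ≥ -150; k ≥ 0 ⇒ t ≤ -149. That's 2 values of t.

2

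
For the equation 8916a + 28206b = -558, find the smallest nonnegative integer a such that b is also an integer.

4470

gcd(28206, 8916) = 6  (28206 = 3·8916 + 1458, 8916 = 6·1458 + 168, 1458 = 8·168 + 114, 168 = 1·114 + 54, 114 = 2·54 + 6, 54 = 9·6).
6 divides -558, so solutions exist.
Back-substituting, 8916·(-503) + 28206·(159) = 6.
Scale by -558/6 = -93: (a₀, b₀) = (46779, -14787).
General solution: a = 46779 + 4701t, b = -14787 - 1486t for integer t.
a ≥ 0: smallest is 46779 mod 4701 = 4470 (at t = -9), with b = -1413.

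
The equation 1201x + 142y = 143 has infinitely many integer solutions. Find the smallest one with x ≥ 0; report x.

59

gcd(1201, 142) = 1.
1 divides 143, so solutions exist.
By Bézout, 1201×(59) + 142×(-499) = 1.
Scale by 143/1 = 143: (x₀, y₀) = (8437, -71357).
General solution: x = 8437 + 142t, y = -71357 - 1201t for integer t.
x ≥ 0: smallest is 8437 mod 142 = 59 (at t = -59), with y = -498.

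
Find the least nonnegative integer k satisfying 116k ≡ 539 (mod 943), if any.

907

gcd(943, 116):
  943 = 8·116 + 15
  116 = 7·15 + 11
  15 = 1·11 + 4
  11 = 2·4 + 3
  4 = 1·3 + 1
  3 = 3·1
so gcd(943, 116) = 1.
1 divides 539, so solutions exist.
Back-substitute for Bézout coefficients:
  1 = 4 - 1·3
  ... = 116·(-252) + 943·(31)
So 116·(-252) ≡ 1 (mod 943); multiply by 539: k ≡ -135828 (mod 943).
Smallest nonnegative: k = -135828 mod 943 = 907.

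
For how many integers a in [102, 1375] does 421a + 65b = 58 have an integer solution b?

gcd(421, 65) = 1  (421 = 6*65 + 31, 65 = 2*31 + 3, 31 = 10*3 + 1, 3 = 3*1).
Back-substituting, 421*(21) + 65*(-136) = 1.
Scale by 58: particular solution (1218, -7888); reduce a mod 65: (48, -310).
General solution: a = 48 + 65t, b = -310 - 421t for integer t.
102 ≤ 48 + 65t ≤ 1375 gives t ∈ [1, 20], which is 20 values.

20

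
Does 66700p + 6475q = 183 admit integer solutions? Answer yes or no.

gcd(66700, 6475):
  66700 = 10×6475 + 1950
  6475 = 3×1950 + 625
  1950 = 3×625 + 75
  625 = 8×75 + 25
  75 = 3×25
so gcd(66700, 6475) = 25.
25 does not divide 183 (remainder 8), so no integer solutions.

no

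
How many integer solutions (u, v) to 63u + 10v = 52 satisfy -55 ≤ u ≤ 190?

gcd(63, 10):
  63 = 6*10 + 3
  10 = 3*3 + 1
  3 = 3*1
so gcd(63, 10) = 1.
Back-substitute for Bézout coefficients:
  1 = 10 - 3*3
  ... = 63*(-3) + 10*(19)
Scale by 52: particular solution (-156, 988); reduce u mod 10: (4, -20).
General solution: u = 4 + 10t, v = -20 - 63t for integer t.
-55 ≤ 4 + 10t ≤ 190 gives t ∈ [-5, 18], which is 24 values.

24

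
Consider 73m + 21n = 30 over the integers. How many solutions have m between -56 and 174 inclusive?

11

gcd(73, 21):
  73 = 3*21 + 10
  21 = 2*10 + 1
  10 = 10*1
so gcd(73, 21) = 1.
Back-substitute for Bézout coefficients:
  1 = 21 - 2*10
  ... = 73*(-2) + 21*(7)
Scale by 30: particular solution (-60, 210); reduce m mod 21: (3, -9).
General solution: m = 3 + 21t, n = -9 - 73t for integer t.
-56 ≤ 3 + 21t ≤ 174 gives t ∈ [-2, 8], which is 11 values.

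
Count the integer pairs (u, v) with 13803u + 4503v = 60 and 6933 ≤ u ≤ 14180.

5

gcd(13803, 4503) = 3  (13803 = 3×4503 + 294, 4503 = 15×294 + 93, 294 = 3×93 + 15, 93 = 6×15 + 3, 15 = 5×3).
Back-substituting, 13803×(-291) + 4503×(892) = 3.
Scale by 20: particular solution (-5820, 17840); reduce u mod 1501: (184, -564).
General solution: u = 184 + 1501t, v = -564 - 4601t for integer t.
6933 ≤ 184 + 1501t ≤ 14180 gives t ∈ [5, 9], which is 5 values.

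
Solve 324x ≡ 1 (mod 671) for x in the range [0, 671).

350

gcd(671, 324) = 1  (671 = 2·324 + 23, 324 = 14·23 + 2, 23 = 11·2 + 1, 2 = 2·1).
Back-substituting, 324·(-321) + 671·(155) = 1.
So 324·-321 ≡ 1 (mod 671), and -321 mod 671 = 350.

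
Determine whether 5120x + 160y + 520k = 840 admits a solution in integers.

yes

gcd(5120, 160) = 160  (5120 = 32×160).
gcd(160, 520) = 40.
40 divides 840, so integer solutions exist.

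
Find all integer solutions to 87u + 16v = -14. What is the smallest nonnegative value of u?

gcd(87, 16) = 1.
1 divides -14, so solutions exist.
By Bézout, 87*(7) + 16*(-38) = 1.
Scale by -14/1 = -14: (u₀, v₀) = (-98, 532).
General solution: u = -98 + 16t, v = 532 - 87t for integer t.
u ≥ 0: smallest is -98 mod 16 = 14 (at t = 7), with v = -77.

14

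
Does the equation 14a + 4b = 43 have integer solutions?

no

gcd(14, 4) = 2  (14 = 3*4 + 2, 4 = 2*2).
2 does not divide 43 (remainder 1), so no integer solutions.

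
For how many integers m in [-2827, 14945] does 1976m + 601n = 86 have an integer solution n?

30

gcd(1976, 601) = 1  (1976 = 3×601 + 173, 601 = 3×173 + 82, 173 = 2×82 + 9, 82 = 9×9 + 1, 9 = 9×1).
Back-substituting, 1976×(-66) + 601×(217) = 1.
Scale by 86: particular solution (-5676, 18662); reduce m mod 601: (334, -1098).
General solution: m = 334 + 601t, n = -1098 - 1976t for integer t.
-2827 ≤ 334 + 601t ≤ 14945 gives t ∈ [-5, 24], which is 30 values.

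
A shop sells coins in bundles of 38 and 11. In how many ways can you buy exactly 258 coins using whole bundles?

Need nonnegative integers with 38j + 11k = 258.
gcd(38, 11) = 1, and 38·(-2) + 11·(7) = 1.
So (j₀, k₀) = (-516, 1806); general j = -516 + 11t, k = 1806 - 38t.
j ≥ 0 ⇒ t ≥ 47; k ≥ 0 ⇒ t ≤ 47. That's 1 value of t.

1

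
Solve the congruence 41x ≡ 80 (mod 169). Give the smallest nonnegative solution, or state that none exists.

105

gcd(169, 41) = 1.
1 divides 80, so solutions exist.
By Bézout, 41*(33) + 169*(-8) = 1.
So 41*(33) ≡ 1 (mod 169); multiply by 80: x ≡ 2640 (mod 169).
Smallest nonnegative: x = 2640 mod 169 = 105.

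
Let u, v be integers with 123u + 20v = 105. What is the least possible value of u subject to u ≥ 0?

gcd(123, 20):
  123 = 6*20 + 3
  20 = 6*3 + 2
  3 = 1*2 + 1
  2 = 2*1
so gcd(123, 20) = 1.
1 divides 105, so solutions exist.
Back-substitute for Bézout coefficients:
  1 = 3 - 1*2
  ... = 123*(7) + 20*(-43)
Scale by 105/1 = 105: (u₀, v₀) = (735, -4515).
General solution: u = 735 + 20t, v = -4515 - 123t for integer t.
u ≥ 0: smallest is 735 mod 20 = 15 (at t = -36), with v = -87.

15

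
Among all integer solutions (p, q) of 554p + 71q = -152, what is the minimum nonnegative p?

gcd(554, 71) = 1.
1 divides -152, so solutions exist.
By Bézout, 554·(5) + 71·(-39) = 1.
Scale by -152/1 = -152: (p₀, q₀) = (-760, 5928).
General solution: p = -760 + 71t, q = 5928 - 554t for integer t.
p ≥ 0: smallest is -760 mod 71 = 21 (at t = 11), with q = -166.

21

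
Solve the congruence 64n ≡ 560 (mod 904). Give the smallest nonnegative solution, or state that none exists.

gcd(904, 64) = 8.
8 divides 560, so solutions exist.
By Bézout, 64·(-14) + 904·(1) = 8.
So 64·(-14) ≡ 8 (mod 904); multiply by 70: n ≡ -980 (mod 113).
Smallest nonnegative: n = -980 mod 113 = 37.

37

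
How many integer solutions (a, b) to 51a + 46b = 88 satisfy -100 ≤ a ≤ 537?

gcd(51, 46) = 1  (51 = 1·46 + 5, 46 = 9·5 + 1, 5 = 5·1).
Back-substituting, 51·(-9) + 46·(10) = 1.
Scale by 88: particular solution (-792, 880); reduce a mod 46: (36, -38).
General solution: a = 36 + 46t, b = -38 - 51t for integer t.
-100 ≤ 36 + 46t ≤ 537 gives t ∈ [-2, 10], which is 13 values.

13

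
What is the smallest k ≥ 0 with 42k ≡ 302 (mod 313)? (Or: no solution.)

37

gcd(313, 42):
  313 = 7·42 + 19
  42 = 2·19 + 4
  19 = 4·4 + 3
  4 = 1·3 + 1
  3 = 3·1
so gcd(313, 42) = 1.
1 divides 302, so solutions exist.
Back-substitute for Bézout coefficients:
  1 = 4 - 1·3
  ... = 42·(82) + 313·(-11)
So 42·(82) ≡ 1 (mod 313); multiply by 302: k ≡ 24764 (mod 313).
Smallest nonnegative: k = 24764 mod 313 = 37.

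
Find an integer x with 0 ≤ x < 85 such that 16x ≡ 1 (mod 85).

gcd(85, 16):
  85 = 5×16 + 5
  16 = 3×5 + 1
  5 = 5×1
so gcd(85, 16) = 1.
Back-substitute for Bézout coefficients:
  1 = 16 - 3×5
  ... = 16×(16) + 85×(-3)
So 16×16 ≡ 1 (mod 85), and 16 mod 85 = 16.

16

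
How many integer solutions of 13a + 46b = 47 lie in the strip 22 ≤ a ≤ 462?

gcd(46, 13) = 1  (46 = 3·13 + 7, 13 = 1·7 + 6, 7 = 1·6 + 1, 6 = 6·1).
Back-substituting, 13·(-7) + 46·(2) = 1.
Scale by 47: particular solution (-329, 94); reduce a mod 46: (39, -10).
General solution: a = 39 + 46t, b = -10 - 13t for integer t.
22 ≤ 39 + 46t ≤ 462 gives t ∈ [0, 9], which is 10 values.

10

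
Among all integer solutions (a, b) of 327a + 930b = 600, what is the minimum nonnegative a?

90

gcd(930, 327) = 3  (930 = 2·327 + 276, 327 = 1·276 + 51, 276 = 5·51 + 21, 51 = 2·21 + 9, 21 = 2·9 + 3, 9 = 3·3).
3 divides 600, so solutions exist.
Back-substituting, 327·(-91) + 930·(32) = 3.
Scale by 600/3 = 200: (a₀, b₀) = (-18200, 6400).
General solution: a = -18200 + 310t, b = 6400 - 109t for integer t.
a ≥ 0: smallest is -18200 mod 310 = 90 (at t = 59), with b = -31.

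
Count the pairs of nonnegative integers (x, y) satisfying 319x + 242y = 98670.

14

gcd(319, 242) = 11.
By Bézout, 319·(-3) + 242·(4) = 11.
One solution: (18, 384).
General: x = 18 + 22t, y = 384 - 29t.
x ≥ 0 ⇒ t ≥ 0; y ≥ 0 ⇒ t ≤ 13. So t ∈ [0, 13]: 14 solutions.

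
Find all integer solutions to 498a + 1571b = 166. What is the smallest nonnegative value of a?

524

gcd(1571, 498):
  1571 = 3×498 + 77
  498 = 6×77 + 36
  77 = 2×36 + 5
  36 = 7×5 + 1
  5 = 5×1
so gcd(1571, 498) = 1.
1 divides 166, so solutions exist.
Back-substitute for Bézout coefficients:
  1 = 36 - 7×5
  ... = 498×(306) + 1571×(-97)
Scale by 166/1 = 166: (a₀, b₀) = (50796, -16102).
General solution: a = 50796 + 1571t, b = -16102 - 498t for integer t.
a ≥ 0: smallest is 50796 mod 1571 = 524 (at t = -32), with b = -166.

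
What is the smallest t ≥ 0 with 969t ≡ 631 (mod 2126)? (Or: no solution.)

gcd(2126, 969) = 1  (2126 = 2·969 + 188, 969 = 5·188 + 29, 188 = 6·29 + 14, 29 = 2·14 + 1, 14 = 14·1).
1 divides 631, so solutions exist.
Back-substituting, 969·(147) + 2126·(-67) = 1.
So 969·(147) ≡ 1 (mod 2126); multiply by 631: t ≡ 92757 (mod 2126).
Smallest nonnegative: t = 92757 mod 2126 = 1339.

1339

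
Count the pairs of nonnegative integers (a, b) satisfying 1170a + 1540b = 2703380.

15

gcd(1540, 1170) = 10  (1540 = 1·1170 + 370, 1170 = 3·370 + 60, 370 = 6·60 + 10, 60 = 6·10).
Back-substituting, 1170·(-25) + 1540·(19) = 10.
Scale by 270338: one solution is (-6758450, 5136422). Reduce a mod 154: (148, 1643).
General: a = 148 + 154t, b = 1643 - 117t.
a ≥ 0 ⇒ t ≥ 0; b ≥ 0 ⇒ t ≤ 14. So t ∈ [0, 14]: 15 solutions.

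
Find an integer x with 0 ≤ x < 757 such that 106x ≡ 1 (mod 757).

gcd(757, 106):
  757 = 7·106 + 15
  106 = 7·15 + 1
  15 = 15·1
so gcd(757, 106) = 1.
Back-substitute for Bézout coefficients:
  1 = 106 - 7·15
  ... = 106·(50) + 757·(-7)
So 106·50 ≡ 1 (mod 757), and 50 mod 757 = 50.

50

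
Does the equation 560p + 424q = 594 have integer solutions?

no

gcd(560, 424) = 8  (560 = 1×424 + 136, 424 = 3×136 + 16, 136 = 8×16 + 8, 16 = 2×8).
8 does not divide 594 (remainder 2), so no integer solutions.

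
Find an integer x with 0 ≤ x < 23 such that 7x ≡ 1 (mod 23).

gcd(23, 7) = 1.
By Bézout, 7*(10) + 23*(-3) = 1.
So 7*10 ≡ 1 (mod 23), and 10 mod 23 = 10.

10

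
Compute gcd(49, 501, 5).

1

gcd(501, 49) = 1.
gcd(1, 5) = 1.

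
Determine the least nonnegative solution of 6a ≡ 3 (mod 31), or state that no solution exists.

16

gcd(31, 6):
  31 = 5·6 + 1
  6 = 6·1
so gcd(31, 6) = 1.
1 divides 3, so solutions exist.
Back-substitute for Bézout coefficients:
  1 = 31 - 5·6
  ... = 6·(-5) + 31·(1)
So 6·(-5) ≡ 1 (mod 31); multiply by 3: a ≡ -15 (mod 31).
Smallest nonnegative: a = -15 mod 31 = 16.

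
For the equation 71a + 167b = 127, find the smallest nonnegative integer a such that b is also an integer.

gcd(167, 71) = 1  (167 = 2*71 + 25, 71 = 2*25 + 21, 25 = 1*21 + 4, 21 = 5*4 + 1, 4 = 4*1).
1 divides 127, so solutions exist.
Back-substituting, 71*(40) + 167*(-17) = 1.
Scale by 127/1 = 127: (a₀, b₀) = (5080, -2159).
General solution: a = 5080 + 167t, b = -2159 - 71t for integer t.
a ≥ 0: smallest is 5080 mod 167 = 70 (at t = -30), with b = -29.

70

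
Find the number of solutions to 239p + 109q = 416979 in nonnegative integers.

16

gcd(239, 109):
  239 = 2·109 + 21
  109 = 5·21 + 4
  21 = 5·4 + 1
  4 = 4·1
so gcd(239, 109) = 1.
Back-substitute for Bézout coefficients:
  1 = 21 - 5·4
  ... = 239·(26) + 109·(-57)
Scale by 416979: one solution is (10841454, -23767803). Reduce p mod 109: (96, 3615).
General: p = 96 + 109t, q = 3615 - 239t.
p ≥ 0 ⇒ t ≥ 0; q ≥ 0 ⇒ t ≤ 15. So t ∈ [0, 15]: 16 solutions.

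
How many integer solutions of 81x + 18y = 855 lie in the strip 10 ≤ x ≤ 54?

22

gcd(81, 18) = 9  (81 = 4×18 + 9, 18 = 2×9).
Back-substituting, 81×(1) + 18×(-4) = 9.
Scale by 95: particular solution (95, -380); reduce x mod 2: (1, 43).
General solution: x = 1 + 2t, y = 43 - 9t for integer t.
10 ≤ 1 + 2t ≤ 54 gives t ∈ [5, 26], which is 22 values.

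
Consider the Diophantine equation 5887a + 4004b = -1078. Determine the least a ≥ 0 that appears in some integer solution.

110

gcd(5887, 4004):
  5887 = 1*4004 + 1883
  4004 = 2*1883 + 238
  1883 = 7*238 + 217
  238 = 1*217 + 21
  217 = 10*21 + 7
  21 = 3*7
so gcd(5887, 4004) = 7.
7 divides -1078, so solutions exist.
Back-substitute for Bézout coefficients:
  7 = 217 - 10*21
  ... = 5887*(185) + 4004*(-272)
Scale by -1078/7 = -154: (a₀, b₀) = (-28490, 41888).
General solution: a = -28490 + 572t, b = 41888 - 841t for integer t.
a ≥ 0: smallest is -28490 mod 572 = 110 (at t = 50), with b = -162.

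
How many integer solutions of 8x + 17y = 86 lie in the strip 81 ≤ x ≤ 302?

gcd(17, 8) = 1.
By Bézout, 8*(-2) + 17*(1) = 1.
Particular solution: (15, -2).
General solution: x = 15 + 17t, y = -2 - 8t for integer t.
81 ≤ 15 + 17t ≤ 302 gives t ∈ [4, 16], which is 13 values.

13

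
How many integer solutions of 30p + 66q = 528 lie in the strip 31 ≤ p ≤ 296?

24

gcd(66, 30):
  66 = 2·30 + 6
  30 = 5·6
so gcd(66, 30) = 6.
Back-substitute for Bézout coefficients:
  6 = 66 - 2·30
  ... = 30·(-2) + 66·(1)
Scale by 88: particular solution (-176, 88); reduce p mod 11: (0, 8).
General solution: p = 0 + 11t, q = 8 - 5t for integer t.
31 ≤ 0 + 11t ≤ 296 gives t ∈ [3, 26], which is 24 values.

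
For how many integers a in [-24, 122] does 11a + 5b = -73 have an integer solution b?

gcd(11, 5) = 1  (11 = 2·5 + 1, 5 = 5·1).
Back-substituting, 11·(1) + 5·(-2) = 1.
Scale by -73: particular solution (-73, 146); reduce a mod 5: (2, -19).
General solution: a = 2 + 5t, b = -19 - 11t for integer t.
-24 ≤ 2 + 5t ≤ 122 gives t ∈ [-5, 24], which is 30 values.

30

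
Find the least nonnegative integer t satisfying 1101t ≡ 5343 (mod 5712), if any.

gcd(5712, 1101) = 3.
3 divides 5343, so solutions exist.
By Bézout, 1101*(607) + 5712*(-117) = 3.
So 1101*(607) ≡ 3 (mod 5712); multiply by 1781: t ≡ 1081067 (mod 1904).
Smallest nonnegative: t = 1081067 mod 1904 = 1499.

1499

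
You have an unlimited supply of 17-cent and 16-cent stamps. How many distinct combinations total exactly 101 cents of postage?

1

Need nonnegative integers with 17j + 16k = 101.
gcd(17, 16) = 1, and 17·(1) + 16·(-1) = 1.
So (j₀, k₀) = (101, -101); general j = 101 + 16t, k = -101 - 17t.
j ≥ 0 ⇒ t ≥ -6; k ≥ 0 ⇒ t ≤ -6. That's 1 value of t.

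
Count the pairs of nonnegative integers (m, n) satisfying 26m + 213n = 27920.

gcd(213, 26) = 1  (213 = 8*26 + 5, 26 = 5*5 + 1, 5 = 5*1).
Back-substituting, 26*(41) + 213*(-5) = 1.
Scale by 27920: one solution is (1144720, -139600). Reduce m mod 213: (58, 124).
General: m = 58 + 213t, n = 124 - 26t.
m ≥ 0 ⇒ t ≥ 0; n ≥ 0 ⇒ t ≤ 4. So t ∈ [0, 4]: 5 solutions.

5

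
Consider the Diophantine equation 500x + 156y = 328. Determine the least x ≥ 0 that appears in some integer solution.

gcd(500, 156) = 4.
4 divides 328, so solutions exist.
By Bézout, 500·(5) + 156·(-16) = 4.
Scale by 328/4 = 82: (x₀, y₀) = (410, -1312).
General solution: x = 410 + 39t, y = -1312 - 125t for integer t.
x ≥ 0: smallest is 410 mod 39 = 20 (at t = -10), with y = -62.

20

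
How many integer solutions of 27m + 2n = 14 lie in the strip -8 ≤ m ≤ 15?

gcd(27, 2):
  27 = 13·2 + 1
  2 = 2·1
so gcd(27, 2) = 1.
Back-substitute for Bézout coefficients:
  1 = 27 - 13·2
  ... = 27·(1) + 2·(-13)
Scale by 14: particular solution (14, -182); reduce m mod 2: (0, 7).
General solution: m = 0 + 2t, n = 7 - 27t for integer t.
-8 ≤ 0 + 2t ≤ 15 gives t ∈ [-4, 7], which is 12 values.

12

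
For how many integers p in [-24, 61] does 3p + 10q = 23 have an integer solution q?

9

gcd(10, 3):
  10 = 3·3 + 1
  3 = 3·1
so gcd(10, 3) = 1.
Back-substitute for Bézout coefficients:
  1 = 10 - 3·3
  ... = 3·(-3) + 10·(1)
Scale by 23: particular solution (-69, 23); reduce p mod 10: (1, 2).
General solution: p = 1 + 10t, q = 2 - 3t for integer t.
-24 ≤ 1 + 10t ≤ 61 gives t ∈ [-2, 6], which is 9 values.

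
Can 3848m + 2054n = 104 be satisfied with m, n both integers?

yes

gcd(3848, 2054) = 26  (3848 = 1*2054 + 1794, 2054 = 1*1794 + 260, 1794 = 6*260 + 234, 260 = 1*234 + 26, 234 = 9*26).
26 divides 104, so integer solutions exist.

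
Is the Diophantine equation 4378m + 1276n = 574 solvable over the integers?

gcd(4378, 1276) = 22  (4378 = 3·1276 + 550, 1276 = 2·550 + 176, 550 = 3·176 + 22, 176 = 8·22).
22 does not divide 574 (remainder 2), so no integer solutions.

no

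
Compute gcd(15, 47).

1

gcd(47, 15) = 1  (47 = 3·15 + 2, 15 = 7·2 + 1, 2 = 2·1).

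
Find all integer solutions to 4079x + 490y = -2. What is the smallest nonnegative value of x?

gcd(4079, 490) = 1.
1 divides -2, so solutions exist.
By Bézout, 4079×(-151) + 490×(1257) = 1.
Scale by -2/1 = -2: (x₀, y₀) = (302, -2514).
General solution: x = 302 + 490t, y = -2514 - 4079t for integer t.
x ≥ 0: smallest is 302 mod 490 = 302 (at t = 0), with y = -2514.

302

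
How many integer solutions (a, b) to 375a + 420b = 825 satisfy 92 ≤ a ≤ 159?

3

gcd(420, 375) = 15.
By Bézout, 375×(9) + 420×(-8) = 15.
Particular solution: (19, -15).
General solution: a = 19 + 28t, b = -15 - 25t for integer t.
92 ≤ 19 + 28t ≤ 159 gives t ∈ [3, 5], which is 3 values.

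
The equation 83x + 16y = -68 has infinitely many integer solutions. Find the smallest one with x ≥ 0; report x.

gcd(83, 16):
  83 = 5*16 + 3
  16 = 5*3 + 1
  3 = 3*1
so gcd(83, 16) = 1.
1 divides -68, so solutions exist.
Back-substitute for Bézout coefficients:
  1 = 16 - 5*3
  ... = 83*(-5) + 16*(26)
Scale by -68/1 = -68: (x₀, y₀) = (340, -1768).
General solution: x = 340 + 16t, y = -1768 - 83t for integer t.
x ≥ 0: smallest is 340 mod 16 = 4 (at t = -21), with y = -25.

4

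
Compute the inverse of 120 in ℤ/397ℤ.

gcd(397, 120):
  397 = 3·120 + 37
  120 = 3·37 + 9
  37 = 4·9 + 1
  9 = 9·1
so gcd(397, 120) = 1.
Back-substitute for Bézout coefficients:
  1 = 37 - 4·9
  ... = 120·(-43) + 397·(13)
So 120·-43 ≡ 1 (mod 397), and -43 mod 397 = 354.

354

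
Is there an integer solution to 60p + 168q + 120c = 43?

no

gcd(168, 60):
  168 = 2×60 + 48
  60 = 1×48 + 12
  48 = 4×12
so gcd(168, 60) = 12.
gcd(12, 120) = 12.
12 does not divide 43 (remainder 7), so no integer solutions.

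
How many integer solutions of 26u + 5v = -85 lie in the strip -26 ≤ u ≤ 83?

gcd(26, 5) = 1.
By Bézout, 26·(1) + 5·(-5) = 1.
Particular solution: (0, -17).
General solution: u = 0 + 5t, v = -17 - 26t for integer t.
-26 ≤ 0 + 5t ≤ 83 gives t ∈ [-5, 16], which is 22 values.

22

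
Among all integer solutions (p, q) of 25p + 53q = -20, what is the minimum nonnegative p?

gcd(53, 25) = 1.
1 divides -20, so solutions exist.
By Bézout, 25*(17) + 53*(-8) = 1.
Scale by -20/1 = -20: (p₀, q₀) = (-340, 160).
General solution: p = -340 + 53t, q = 160 - 25t for integer t.
p ≥ 0: smallest is -340 mod 53 = 31 (at t = 7), with q = -15.

31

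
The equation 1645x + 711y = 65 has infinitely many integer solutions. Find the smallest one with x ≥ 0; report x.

80

gcd(1645, 711) = 1  (1645 = 2×711 + 223, 711 = 3×223 + 42, 223 = 5×42 + 13, 42 = 3×13 + 3, 13 = 4×3 + 1, 3 = 3×1).
1 divides 65, so solutions exist.
Back-substituting, 1645×(220) + 711×(-509) = 1.
Scale by 65/1 = 65: (x₀, y₀) = (14300, -33085).
General solution: x = 14300 + 711t, y = -33085 - 1645t for integer t.
x ≥ 0: smallest is 14300 mod 711 = 80 (at t = -20), with y = -185.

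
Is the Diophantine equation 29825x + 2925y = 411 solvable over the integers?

no

gcd(29825, 2925) = 25.
25 does not divide 411 (remainder 11), so no integer solutions.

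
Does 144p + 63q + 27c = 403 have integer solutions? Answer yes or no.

no

gcd(144, 63):
  144 = 2×63 + 18
  63 = 3×18 + 9
  18 = 2×9
so gcd(144, 63) = 9.
gcd(9, 27) = 9.
9 does not divide 403 (remainder 7), so no integer solutions.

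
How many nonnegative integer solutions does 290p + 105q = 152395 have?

gcd(290, 105) = 5  (290 = 2·105 + 80, 105 = 1·80 + 25, 80 = 3·25 + 5, 25 = 5·5).
Back-substituting, 290·(4) + 105·(-11) = 5.
Scale by 30479: one solution is (121916, -335269). Reduce p mod 21: (11, 1421).
General: p = 11 + 21t, q = 1421 - 58t.
p ≥ 0 ⇒ t ≥ 0; q ≥ 0 ⇒ t ≤ 24. So t ∈ [0, 24]: 25 solutions.

25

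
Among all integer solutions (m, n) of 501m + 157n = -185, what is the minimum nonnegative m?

20

gcd(501, 157):
  501 = 3*157 + 30
  157 = 5*30 + 7
  30 = 4*7 + 2
  7 = 3*2 + 1
  2 = 2*1
so gcd(501, 157) = 1.
1 divides -185, so solutions exist.
Back-substitute for Bézout coefficients:
  1 = 7 - 3*2
  ... = 501*(-68) + 157*(217)
Scale by -185/1 = -185: (m₀, n₀) = (12580, -40145).
General solution: m = 12580 + 157t, n = -40145 - 501t for integer t.
m ≥ 0: smallest is 12580 mod 157 = 20 (at t = -80), with n = -65.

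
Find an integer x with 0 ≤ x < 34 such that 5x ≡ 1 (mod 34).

7

gcd(34, 5):
  34 = 6·5 + 4
  5 = 1·4 + 1
  4 = 4·1
so gcd(34, 5) = 1.
Back-substitute for Bézout coefficients:
  1 = 5 - 1·4
  ... = 5·(7) + 34·(-1)
So 5·7 ≡ 1 (mod 34), and 7 mod 34 = 7.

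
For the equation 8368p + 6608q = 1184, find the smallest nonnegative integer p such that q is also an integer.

271

gcd(8368, 6608):
  8368 = 1×6608 + 1760
  6608 = 3×1760 + 1328
  1760 = 1×1328 + 432
  1328 = 3×432 + 32
  432 = 13×32 + 16
  32 = 2×16
so gcd(8368, 6608) = 16.
16 divides 1184, so solutions exist.
Back-substitute for Bézout coefficients:
  16 = 432 - 13×32
  ... = 8368×(199) + 6608×(-252)
Scale by 1184/16 = 74: (p₀, q₀) = (14726, -18648).
General solution: p = 14726 + 413t, q = -18648 - 523t for integer t.
p ≥ 0: smallest is 14726 mod 413 = 271 (at t = -35), with q = -343.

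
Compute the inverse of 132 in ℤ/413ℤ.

gcd(413, 132) = 1  (413 = 3×132 + 17, 132 = 7×17 + 13, 17 = 1×13 + 4, 13 = 3×4 + 1, 4 = 4×1).
Back-substituting, 132×(97) + 413×(-31) = 1.
So 132×97 ≡ 1 (mod 413), and 97 mod 413 = 97.

97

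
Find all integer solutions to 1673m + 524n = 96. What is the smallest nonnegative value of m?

416

gcd(1673, 524) = 1  (1673 = 3·524 + 101, 524 = 5·101 + 19, 101 = 5·19 + 6, 19 = 3·6 + 1, 6 = 6·1).
1 divides 96, so solutions exist.
Back-substituting, 1673·(-83) + 524·(265) = 1.
Scale by 96/1 = 96: (m₀, n₀) = (-7968, 25440).
General solution: m = -7968 + 524t, n = 25440 - 1673t for integer t.
m ≥ 0: smallest is -7968 mod 524 = 416 (at t = 16), with n = -1328.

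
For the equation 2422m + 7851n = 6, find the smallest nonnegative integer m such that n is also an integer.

gcd(7851, 2422) = 1.
1 divides 6, so solutions exist.
By Bézout, 2422*(-1436) + 7851*(443) = 1.
Scale by 6/1 = 6: (m₀, n₀) = (-8616, 2658).
General solution: m = -8616 + 7851t, n = 2658 - 2422t for integer t.
m ≥ 0: smallest is -8616 mod 7851 = 7086 (at t = 2), with n = -2186.

7086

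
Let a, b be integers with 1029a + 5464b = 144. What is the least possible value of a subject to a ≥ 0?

gcd(5464, 1029) = 1  (5464 = 5*1029 + 319, 1029 = 3*319 + 72, 319 = 4*72 + 31, 72 = 2*31 + 10, 31 = 3*10 + 1, 10 = 10*1).
1 divides 144, so solutions exist.
Back-substituting, 1029*(-531) + 5464*(100) = 1.
Scale by 144/1 = 144: (a₀, b₀) = (-76464, 14400).
General solution: a = -76464 + 5464t, b = 14400 - 1029t for integer t.
a ≥ 0: smallest is -76464 mod 5464 = 32 (at t = 14), with b = -6.

32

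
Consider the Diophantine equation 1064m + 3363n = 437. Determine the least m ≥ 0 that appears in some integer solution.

gcd(3363, 1064):
  3363 = 3·1064 + 171
  1064 = 6·171 + 38
  171 = 4·38 + 19
  38 = 2·19
so gcd(3363, 1064) = 19.
19 divides 437, so solutions exist.
Back-substitute for Bézout coefficients:
  19 = 171 - 4·38
  ... = 1064·(-79) + 3363·(25)
Scale by 437/19 = 23: (m₀, n₀) = (-1817, 575).
General solution: m = -1817 + 177t, n = 575 - 56t for integer t.
m ≥ 0: smallest is -1817 mod 177 = 130 (at t = 11), with n = -41.

130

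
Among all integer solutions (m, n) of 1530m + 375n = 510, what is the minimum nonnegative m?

17

gcd(1530, 375) = 15  (1530 = 4*375 + 30, 375 = 12*30 + 15, 30 = 2*15).
15 divides 510, so solutions exist.
Back-substituting, 1530*(-12) + 375*(49) = 15.
Scale by 510/15 = 34: (m₀, n₀) = (-408, 1666).
General solution: m = -408 + 25t, n = 1666 - 102t for integer t.
m ≥ 0: smallest is -408 mod 25 = 17 (at t = 17), with n = -68.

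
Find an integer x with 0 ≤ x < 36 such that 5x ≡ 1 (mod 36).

gcd(36, 5) = 1  (36 = 7*5 + 1, 5 = 5*1).
Back-substituting, 5*(-7) + 36*(1) = 1.
So 5*-7 ≡ 1 (mod 36), and -7 mod 36 = 29.

29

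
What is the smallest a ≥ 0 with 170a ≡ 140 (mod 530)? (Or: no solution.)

gcd(530, 170):
  530 = 3×170 + 20
  170 = 8×20 + 10
  20 = 2×10
so gcd(530, 170) = 10.
10 divides 140, so solutions exist.
Back-substitute for Bézout coefficients:
  10 = 170 - 8×20
  ... = 170×(25) + 530×(-8)
So 170×(25) ≡ 10 (mod 530); multiply by 14: a ≡ 350 (mod 53).
Smallest nonnegative: a = 350 mod 53 = 32.

32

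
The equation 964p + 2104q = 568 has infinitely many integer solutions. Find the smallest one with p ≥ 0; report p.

400

gcd(2104, 964):
  2104 = 2*964 + 176
  964 = 5*176 + 84
  176 = 2*84 + 8
  84 = 10*8 + 4
  8 = 2*4
so gcd(2104, 964) = 4.
4 divides 568, so solutions exist.
Back-substitute for Bézout coefficients:
  4 = 84 - 10*8
  ... = 964*(251) + 2104*(-115)
Scale by 568/4 = 142: (p₀, q₀) = (35642, -16330).
General solution: p = 35642 + 526t, q = -16330 - 241t for integer t.
p ≥ 0: smallest is 35642 mod 526 = 400 (at t = -67), with q = -183.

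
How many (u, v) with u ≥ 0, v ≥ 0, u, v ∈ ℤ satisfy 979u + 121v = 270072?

26

gcd(979, 121):
  979 = 8×121 + 11
  121 = 11×11
so gcd(979, 121) = 11.
Back-substitute for Bézout coefficients:
  11 = 979 - 8×121
  ... = 979×(1) + 121×(-8)
Scale by 24552: one solution is (24552, -196416). Reduce u mod 11: (0, 2232).
General: u = 0 + 11t, v = 2232 - 89t.
u ≥ 0 ⇒ t ≥ 0; v ≥ 0 ⇒ t ≤ 25. So t ∈ [0, 25]: 26 solutions.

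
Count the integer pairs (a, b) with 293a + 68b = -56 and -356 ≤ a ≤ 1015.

20

gcd(293, 68) = 1.
By Bézout, 293·(13) + 68·(-56) = 1.
Particular solution: (20, -87).
General solution: a = 20 + 68t, b = -87 - 293t for integer t.
-356 ≤ 20 + 68t ≤ 1015 gives t ∈ [-5, 14], which is 20 values.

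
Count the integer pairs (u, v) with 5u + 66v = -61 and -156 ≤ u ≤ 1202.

gcd(66, 5):
  66 = 13·5 + 1
  5 = 5·1
so gcd(66, 5) = 1.
Back-substitute for Bézout coefficients:
  1 = 66 - 13·5
  ... = 5·(-13) + 66·(1)
Scale by -61: particular solution (793, -61); reduce u mod 66: (1, -1).
General solution: u = 1 + 66t, v = -1 - 5t for integer t.
-156 ≤ 1 + 66t ≤ 1202 gives t ∈ [-2, 18], which is 21 values.

21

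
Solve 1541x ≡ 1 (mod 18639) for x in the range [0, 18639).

3677

gcd(18639, 1541):
  18639 = 12×1541 + 147
  1541 = 10×147 + 71
  147 = 2×71 + 5
  71 = 14×5 + 1
  5 = 5×1
so gcd(18639, 1541) = 1.
Back-substitute for Bézout coefficients:
  1 = 71 - 14×5
  ... = 1541×(3677) + 18639×(-304)
So 1541×3677 ≡ 1 (mod 18639), and 3677 mod 18639 = 3677.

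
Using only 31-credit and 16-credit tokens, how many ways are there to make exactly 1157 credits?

Need nonnegative integers with 31j + 16k = 1157.
gcd(31, 16) = 1, and 31·(-1) + 16·(2) = 1.
So (j₀, k₀) = (-1157, 2314); general j = -1157 + 16t, k = 2314 - 31t.
j ≥ 0 ⇒ t ≥ 73; k ≥ 0 ⇒ t ≤ 74. That's 2 values of t.

2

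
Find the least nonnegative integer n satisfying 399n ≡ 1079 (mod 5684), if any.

gcd(5684, 399):
  5684 = 14×399 + 98
  399 = 4×98 + 7
  98 = 14×7
so gcd(5684, 399) = 7.
7 does not divide 1079, so the congruence has no solution.

no solution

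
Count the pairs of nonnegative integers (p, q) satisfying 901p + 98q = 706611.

8

gcd(901, 98) = 1.
By Bézout, 901*(31) + 98*(-285) = 1.
One solution: (79, 6484).
General: p = 79 + 98t, q = 6484 - 901t.
p ≥ 0 ⇒ t ≥ 0; q ≥ 0 ⇒ t ≤ 7. So t ∈ [0, 7]: 8 solutions.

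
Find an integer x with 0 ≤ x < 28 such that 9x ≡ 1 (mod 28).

gcd(28, 9) = 1  (28 = 3×9 + 1, 9 = 9×1).
Back-substituting, 9×(-3) + 28×(1) = 1.
So 9×-3 ≡ 1 (mod 28), and -3 mod 28 = 25.

25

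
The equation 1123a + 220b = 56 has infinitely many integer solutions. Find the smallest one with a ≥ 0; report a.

gcd(1123, 220) = 1.
1 divides 56, so solutions exist.
By Bézout, 1123·(67) + 220·(-342) = 1.
Scale by 56/1 = 56: (a₀, b₀) = (3752, -19152).
General solution: a = 3752 + 220t, b = -19152 - 1123t for integer t.
a ≥ 0: smallest is 3752 mod 220 = 12 (at t = -17), with b = -61.

12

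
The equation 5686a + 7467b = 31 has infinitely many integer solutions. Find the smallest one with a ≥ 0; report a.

gcd(7467, 5686):
  7467 = 1×5686 + 1781
  5686 = 3×1781 + 343
  1781 = 5×343 + 66
  343 = 5×66 + 13
  66 = 5×13 + 1
  13 = 13×1
so gcd(7467, 5686) = 1.
1 divides 31, so solutions exist.
Back-substitute for Bézout coefficients:
  1 = 66 - 5×13
  ... = 5686×(-566) + 7467×(431)
Scale by 31/1 = 31: (a₀, b₀) = (-17546, 13361).
General solution: a = -17546 + 7467t, b = 13361 - 5686t for integer t.
a ≥ 0: smallest is -17546 mod 7467 = 4855 (at t = 3), with b = -3697.

4855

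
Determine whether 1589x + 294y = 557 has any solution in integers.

gcd(1589, 294):
  1589 = 5·294 + 119
  294 = 2·119 + 56
  119 = 2·56 + 7
  56 = 8·7
so gcd(1589, 294) = 7.
7 does not divide 557 (remainder 4), so no integer solutions.

no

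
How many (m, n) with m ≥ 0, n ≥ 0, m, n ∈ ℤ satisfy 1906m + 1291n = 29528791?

12

gcd(1906, 1291) = 1.
By Bézout, 1906*(-254) + 1291*(375) = 1.
One solution: (749, 21767).
General: m = 749 + 1291t, n = 21767 - 1906t.
m ≥ 0 ⇒ t ≥ 0; n ≥ 0 ⇒ t ≤ 11. So t ∈ [0, 11]: 12 solutions.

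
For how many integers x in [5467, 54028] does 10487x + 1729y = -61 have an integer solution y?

gcd(10487, 1729):
  10487 = 6×1729 + 113
  1729 = 15×113 + 34
  113 = 3×34 + 11
  34 = 3×11 + 1
  11 = 11×1
so gcd(10487, 1729) = 1.
Back-substitute for Bézout coefficients:
  1 = 34 - 3×11
  ... = 10487×(-153) + 1729×(928)
Scale by -61: particular solution (9333, -56608); reduce x mod 1729: (688, -4173).
General solution: x = 688 + 1729t, y = -4173 - 10487t for integer t.
5467 ≤ 688 + 1729t ≤ 54028 gives t ∈ [3, 30], which is 28 values.

28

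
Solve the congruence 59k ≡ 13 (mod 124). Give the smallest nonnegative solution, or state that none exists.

99

gcd(124, 59):
  124 = 2·59 + 6
  59 = 9·6 + 5
  6 = 1·5 + 1
  5 = 5·1
so gcd(124, 59) = 1.
1 divides 13, so solutions exist.
Back-substitute for Bézout coefficients:
  1 = 6 - 1·5
  ... = 59·(-21) + 124·(10)
So 59·(-21) ≡ 1 (mod 124); multiply by 13: k ≡ -273 (mod 124).
Smallest nonnegative: k = -273 mod 124 = 99.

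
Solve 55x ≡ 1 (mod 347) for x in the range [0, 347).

265

gcd(347, 55):
  347 = 6*55 + 17
  55 = 3*17 + 4
  17 = 4*4 + 1
  4 = 4*1
so gcd(347, 55) = 1.
Back-substitute for Bézout coefficients:
  1 = 17 - 4*4
  ... = 55*(-82) + 347*(13)
So 55*-82 ≡ 1 (mod 347), and -82 mod 347 = 265.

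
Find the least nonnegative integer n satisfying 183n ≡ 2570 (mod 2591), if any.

1529

gcd(2591, 183):
  2591 = 14*183 + 29
  183 = 6*29 + 9
  29 = 3*9 + 2
  9 = 4*2 + 1
  2 = 2*1
so gcd(2591, 183) = 1.
1 divides 2570, so solutions exist.
Back-substitute for Bézout coefficients:
  1 = 9 - 4*2
  ... = 183*(1161) + 2591*(-82)
So 183*(1161) ≡ 1 (mod 2591); multiply by 2570: n ≡ 2983770 (mod 2591).
Smallest nonnegative: n = 2983770 mod 2591 = 1529.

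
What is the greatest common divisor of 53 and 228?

gcd(228, 53) = 1  (228 = 4·53 + 16, 53 = 3·16 + 5, 16 = 3·5 + 1, 5 = 5·1).

1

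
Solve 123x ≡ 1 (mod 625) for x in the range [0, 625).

437

gcd(625, 123):
  625 = 5·123 + 10
  123 = 12·10 + 3
  10 = 3·3 + 1
  3 = 3·1
so gcd(625, 123) = 1.
Back-substitute for Bézout coefficients:
  1 = 10 - 3·3
  ... = 123·(-188) + 625·(37)
So 123·-188 ≡ 1 (mod 625), and -188 mod 625 = 437.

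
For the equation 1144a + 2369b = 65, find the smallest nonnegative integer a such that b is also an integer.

1373

gcd(2369, 1144):
  2369 = 2*1144 + 81
  1144 = 14*81 + 10
  81 = 8*10 + 1
  10 = 10*1
so gcd(2369, 1144) = 1.
1 divides 65, so solutions exist.
Back-substitute for Bézout coefficients:
  1 = 81 - 8*10
  ... = 1144*(-234) + 2369*(113)
Scale by 65/1 = 65: (a₀, b₀) = (-15210, 7345).
General solution: a = -15210 + 2369t, b = 7345 - 1144t for integer t.
a ≥ 0: smallest is -15210 mod 2369 = 1373 (at t = 7), with b = -663.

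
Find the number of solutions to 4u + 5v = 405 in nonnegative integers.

21

gcd(5, 4) = 1  (5 = 1×4 + 1, 4 = 4×1).
Back-substituting, 4×(-1) + 5×(1) = 1.
Scale by 405: one solution is (-405, 405). Reduce u mod 5: (0, 81).
General: u = 0 + 5t, v = 81 - 4t.
u ≥ 0 ⇒ t ≥ 0; v ≥ 0 ⇒ t ≤ 20. So t ∈ [0, 20]: 21 solutions.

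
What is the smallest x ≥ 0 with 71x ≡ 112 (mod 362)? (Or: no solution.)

282

gcd(362, 71):
  362 = 5·71 + 7
  71 = 10·7 + 1
  7 = 7·1
so gcd(362, 71) = 1.
1 divides 112, so solutions exist.
Back-substitute for Bézout coefficients:
  1 = 71 - 10·7
  ... = 71·(51) + 362·(-10)
So 71·(51) ≡ 1 (mod 362); multiply by 112: x ≡ 5712 (mod 362).
Smallest nonnegative: x = 5712 mod 362 = 282.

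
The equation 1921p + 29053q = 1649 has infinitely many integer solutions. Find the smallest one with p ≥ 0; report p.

gcd(29053, 1921):
  29053 = 15×1921 + 238
  1921 = 8×238 + 17
  238 = 14×17
so gcd(29053, 1921) = 17.
17 divides 1649, so solutions exist.
Back-substitute for Bézout coefficients:
  17 = 1921 - 8×238
  ... = 1921×(121) + 29053×(-8)
Scale by 1649/17 = 97: (p₀, q₀) = (11737, -776).
General solution: p = 11737 + 1709t, q = -776 - 113t for integer t.
p ≥ 0: smallest is 11737 mod 1709 = 1483 (at t = -6), with q = -98.

1483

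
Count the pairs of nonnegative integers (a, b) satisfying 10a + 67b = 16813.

gcd(67, 10):
  67 = 6·10 + 7
  10 = 1·7 + 3
  7 = 2·3 + 1
  3 = 3·1
so gcd(67, 10) = 1.
Back-substitute for Bézout coefficients:
  1 = 7 - 2·3
  ... = 10·(-20) + 67·(3)
Scale by 16813: one solution is (-336260, 50439). Reduce a mod 67: (13, 249).
General: a = 13 + 67t, b = 249 - 10t.
a ≥ 0 ⇒ t ≥ 0; b ≥ 0 ⇒ t ≤ 24. So t ∈ [0, 24]: 25 solutions.

25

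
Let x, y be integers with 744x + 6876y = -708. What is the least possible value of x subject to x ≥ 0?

341

gcd(6876, 744) = 12  (6876 = 9·744 + 180, 744 = 4·180 + 24, 180 = 7·24 + 12, 24 = 2·12).
12 divides -708, so solutions exist.
Back-substituting, 744·(-268) + 6876·(29) = 12.
Scale by -708/12 = -59: (x₀, y₀) = (15812, -1711).
General solution: x = 15812 + 573t, y = -1711 - 62t for integer t.
x ≥ 0: smallest is 15812 mod 573 = 341 (at t = -27), with y = -37.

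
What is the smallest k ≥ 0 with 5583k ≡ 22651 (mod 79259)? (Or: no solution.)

gcd(79259, 5583) = 1.
1 divides 22651, so solutions exist.
By Bézout, 5583×(-25071) + 79259×(1766) = 1.
So 5583×(-25071) ≡ 1 (mod 79259); multiply by 22651: k ≡ -567883221 (mod 79259).
Smallest nonnegative: k = -567883221 mod 79259 = 7514.

7514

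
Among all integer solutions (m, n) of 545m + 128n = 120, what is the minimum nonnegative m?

gcd(545, 128):
  545 = 4·128 + 33
  128 = 3·33 + 29
  33 = 1·29 + 4
  29 = 7·4 + 1
  4 = 4·1
so gcd(545, 128) = 1.
1 divides 120, so solutions exist.
Back-substitute for Bézout coefficients:
  1 = 29 - 7·4
  ... = 545·(-31) + 128·(132)
Scale by 120/1 = 120: (m₀, n₀) = (-3720, 15840).
General solution: m = -3720 + 128t, n = 15840 - 545t for integer t.
m ≥ 0: smallest is -3720 mod 128 = 120 (at t = 30), with n = -510.

120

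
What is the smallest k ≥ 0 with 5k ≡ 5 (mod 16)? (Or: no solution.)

gcd(16, 5):
  16 = 3·5 + 1
  5 = 5·1
so gcd(16, 5) = 1.
1 divides 5, so solutions exist.
Back-substitute for Bézout coefficients:
  1 = 16 - 3·5
  ... = 5·(-3) + 16·(1)
So 5·(-3) ≡ 1 (mod 16); multiply by 5: k ≡ -15 (mod 16).
Smallest nonnegative: k = -15 mod 16 = 1.

1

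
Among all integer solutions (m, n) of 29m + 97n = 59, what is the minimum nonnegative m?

gcd(97, 29) = 1  (97 = 3×29 + 10, 29 = 2×10 + 9, 10 = 1×9 + 1, 9 = 9×1).
1 divides 59, so solutions exist.
Back-substituting, 29×(-10) + 97×(3) = 1.
Scale by 59/1 = 59: (m₀, n₀) = (-590, 177).
General solution: m = -590 + 97t, n = 177 - 29t for integer t.
m ≥ 0: smallest is -590 mod 97 = 89 (at t = 7), with n = -26.

89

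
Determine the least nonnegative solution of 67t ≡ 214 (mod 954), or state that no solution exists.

gcd(954, 67):
  954 = 14×67 + 16
  67 = 4×16 + 3
  16 = 5×3 + 1
  3 = 3×1
so gcd(954, 67) = 1.
1 divides 214, so solutions exist.
Back-substitute for Bézout coefficients:
  1 = 16 - 5×3
  ... = 67×(-299) + 954×(21)
So 67×(-299) ≡ 1 (mod 954); multiply by 214: t ≡ -63986 (mod 954).
Smallest nonnegative: t = -63986 mod 954 = 886.

886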